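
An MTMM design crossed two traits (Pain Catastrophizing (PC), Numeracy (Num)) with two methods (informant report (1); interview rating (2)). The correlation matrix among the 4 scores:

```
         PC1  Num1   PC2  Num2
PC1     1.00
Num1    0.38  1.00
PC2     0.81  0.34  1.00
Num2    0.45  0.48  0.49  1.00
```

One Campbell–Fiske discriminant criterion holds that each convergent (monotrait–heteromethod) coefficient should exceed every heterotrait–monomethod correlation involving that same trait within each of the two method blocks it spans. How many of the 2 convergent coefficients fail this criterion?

1

Convergent coefficients and their comparison sets:
PC (methods 1·2): 0.81 vs {0.38, 0.49} → pass.
Num (methods 1·2): 0.48 vs {0.38, 0.49} → fail.
1 of 2 fail.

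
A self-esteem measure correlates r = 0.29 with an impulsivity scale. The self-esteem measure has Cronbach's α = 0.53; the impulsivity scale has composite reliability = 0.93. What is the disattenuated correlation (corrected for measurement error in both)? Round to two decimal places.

r_true = r_obs / √(r_xx · r_yy) = 0.29 / √(0.53 × 0.93) = 0.29 / √0.4929 = 0.29 / 0.7021 ≈ 0.41.

0.41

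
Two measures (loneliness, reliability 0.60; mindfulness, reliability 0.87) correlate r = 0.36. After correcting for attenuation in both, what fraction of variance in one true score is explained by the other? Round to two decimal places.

Disattenuated r = 0.36 / √(0.60 × 0.87) = 0.36 / 0.7225 = 0.4983.
Shared true-score variance = 0.4983² = 0.2483 ≈ 0.25.

0.25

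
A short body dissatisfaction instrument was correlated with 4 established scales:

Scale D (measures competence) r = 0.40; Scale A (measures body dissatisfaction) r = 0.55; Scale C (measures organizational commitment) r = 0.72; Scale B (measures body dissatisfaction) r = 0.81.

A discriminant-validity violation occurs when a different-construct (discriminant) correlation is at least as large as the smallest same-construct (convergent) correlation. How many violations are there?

1

Convergent (same construct = body dissatisfaction): Scale A, Scale B.
Smallest convergent = 0.55. Discriminant values: 0.40, 0.72; count ≥ 0.55 → 1.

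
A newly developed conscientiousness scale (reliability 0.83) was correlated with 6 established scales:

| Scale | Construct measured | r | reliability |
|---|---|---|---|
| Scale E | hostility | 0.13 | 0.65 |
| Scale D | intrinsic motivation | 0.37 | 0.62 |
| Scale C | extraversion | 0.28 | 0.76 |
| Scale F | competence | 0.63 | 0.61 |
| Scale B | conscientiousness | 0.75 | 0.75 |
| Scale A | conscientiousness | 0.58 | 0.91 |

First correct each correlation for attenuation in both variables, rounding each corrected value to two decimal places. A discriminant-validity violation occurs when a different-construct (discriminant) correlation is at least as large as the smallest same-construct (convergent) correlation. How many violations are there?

1

Disattenuated r (r / √(r_scale · r_new)):
  Scale E (disc): 0.13 / √(0.65·0.83) = 0.18
  Scale D (disc): 0.37 / √(0.62·0.83) = 0.52
  Scale C (disc): 0.28 / √(0.76·0.83) = 0.35
  Scale F (disc): 0.63 / √(0.61·0.83) = 0.89
  Scale B (conv): 0.75 / √(0.75·0.83) = 0.95
  Scale A (conv): 0.58 / √(0.91·0.83) = 0.67
Smallest convergent = 0.67. Discriminant values: 0.18, 0.52, 0.35, 0.89; count ≥ 0.67 → 1.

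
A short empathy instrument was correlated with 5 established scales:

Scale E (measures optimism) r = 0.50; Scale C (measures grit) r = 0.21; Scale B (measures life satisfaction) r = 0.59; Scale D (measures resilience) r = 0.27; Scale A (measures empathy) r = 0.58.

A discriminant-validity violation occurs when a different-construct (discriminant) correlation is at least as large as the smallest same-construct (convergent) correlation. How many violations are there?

Convergent (same construct = empathy): Scale A.
Smallest convergent = 0.58. Discriminant values: 0.50, 0.21, 0.59, 0.27; count ≥ 0.58 → 1.

1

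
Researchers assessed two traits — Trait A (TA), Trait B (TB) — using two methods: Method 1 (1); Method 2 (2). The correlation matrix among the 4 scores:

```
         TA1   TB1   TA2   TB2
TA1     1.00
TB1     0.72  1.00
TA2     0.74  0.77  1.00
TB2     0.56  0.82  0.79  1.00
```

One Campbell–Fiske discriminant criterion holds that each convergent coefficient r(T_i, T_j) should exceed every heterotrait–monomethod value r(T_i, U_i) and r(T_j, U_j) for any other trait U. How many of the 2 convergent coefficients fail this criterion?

Each convergent coefficient versus the relevant comparison correlations:
TA (methods 1·2): 0.74 vs {0.72, 0.79} → fail.
TB (methods 1·2): 0.82 vs {0.72, 0.79} → pass.
1 of 2 fail.

1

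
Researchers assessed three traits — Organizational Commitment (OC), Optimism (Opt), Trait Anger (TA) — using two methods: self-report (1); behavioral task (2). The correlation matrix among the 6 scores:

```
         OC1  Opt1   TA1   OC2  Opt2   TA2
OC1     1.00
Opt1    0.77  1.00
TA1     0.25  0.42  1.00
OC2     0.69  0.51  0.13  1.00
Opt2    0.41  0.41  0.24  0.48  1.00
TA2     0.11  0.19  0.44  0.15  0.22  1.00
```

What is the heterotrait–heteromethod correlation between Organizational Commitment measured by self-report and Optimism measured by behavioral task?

Different traits and methods: r(OC1, Opt2) = 0.41.

0.41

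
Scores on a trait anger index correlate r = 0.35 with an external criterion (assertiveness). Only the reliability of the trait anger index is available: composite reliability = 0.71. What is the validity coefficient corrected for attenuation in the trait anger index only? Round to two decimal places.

0.42

Single correction: r_c = r_obs / √r_xx = 0.35 / √0.71 = 0.35 / 0.8426 ≈ 0.42.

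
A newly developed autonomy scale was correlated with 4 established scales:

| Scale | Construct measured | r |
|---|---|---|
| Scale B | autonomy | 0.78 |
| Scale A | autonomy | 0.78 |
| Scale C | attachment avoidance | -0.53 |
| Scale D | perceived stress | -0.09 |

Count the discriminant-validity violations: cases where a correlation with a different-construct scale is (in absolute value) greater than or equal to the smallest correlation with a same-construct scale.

0

Convergent (same construct = autonomy): Scale B, Scale A.
Smallest convergent = 0.78. Discriminant |r|: 0.53, 0.09; count ≥ 0.78 → 0.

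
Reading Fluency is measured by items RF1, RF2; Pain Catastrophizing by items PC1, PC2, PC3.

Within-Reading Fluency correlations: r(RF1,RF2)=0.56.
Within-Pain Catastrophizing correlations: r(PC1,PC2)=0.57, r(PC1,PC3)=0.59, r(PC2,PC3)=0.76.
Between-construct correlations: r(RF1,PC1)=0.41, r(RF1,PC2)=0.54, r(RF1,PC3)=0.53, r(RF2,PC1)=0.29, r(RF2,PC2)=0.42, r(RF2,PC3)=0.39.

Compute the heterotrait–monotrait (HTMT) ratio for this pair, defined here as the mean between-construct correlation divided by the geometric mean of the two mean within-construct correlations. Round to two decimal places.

0.72

Mean heterotrait r = 2.58/6 = 0.4300.
Mean within-RF = 0.56/1 = 0.5600; mean within-PC = 1.92/3 = 0.6400.
Geometric mean = √(0.5600 × 0.6400) = 0.5987.
HTMT = 0.4300 / 0.5987 = 0.72.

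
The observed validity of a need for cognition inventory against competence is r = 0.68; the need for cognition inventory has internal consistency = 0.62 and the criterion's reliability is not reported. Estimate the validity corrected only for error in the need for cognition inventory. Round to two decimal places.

Single correction: r_c = r_obs / √r_xx = 0.68 / √0.62 = 0.68 / 0.7874 ≈ 0.86.

0.86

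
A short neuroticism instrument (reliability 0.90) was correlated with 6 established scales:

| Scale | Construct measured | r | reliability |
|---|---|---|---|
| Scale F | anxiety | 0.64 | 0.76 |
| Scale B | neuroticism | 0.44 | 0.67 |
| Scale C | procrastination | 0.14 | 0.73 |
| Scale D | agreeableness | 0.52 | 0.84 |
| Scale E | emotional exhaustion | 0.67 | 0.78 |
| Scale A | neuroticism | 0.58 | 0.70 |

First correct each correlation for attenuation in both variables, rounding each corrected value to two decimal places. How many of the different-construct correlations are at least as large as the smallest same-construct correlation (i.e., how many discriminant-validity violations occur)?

3

Disattenuated r (r / √(r_scale · r_new)):
  Scale F (disc): 0.64 / √(0.76·0.90) = 0.77
  Scale B (conv): 0.44 / √(0.67·0.90) = 0.57
  Scale C (disc): 0.14 / √(0.73·0.90) = 0.17
  Scale D (disc): 0.52 / √(0.84·0.90) = 0.60
  Scale E (disc): 0.67 / √(0.78·0.90) = 0.80
  Scale A (conv): 0.58 / √(0.70·0.90) = 0.73
Smallest convergent = 0.57. Discriminant values: 0.77, 0.17, 0.60, 0.80; count ≥ 0.57 → 3.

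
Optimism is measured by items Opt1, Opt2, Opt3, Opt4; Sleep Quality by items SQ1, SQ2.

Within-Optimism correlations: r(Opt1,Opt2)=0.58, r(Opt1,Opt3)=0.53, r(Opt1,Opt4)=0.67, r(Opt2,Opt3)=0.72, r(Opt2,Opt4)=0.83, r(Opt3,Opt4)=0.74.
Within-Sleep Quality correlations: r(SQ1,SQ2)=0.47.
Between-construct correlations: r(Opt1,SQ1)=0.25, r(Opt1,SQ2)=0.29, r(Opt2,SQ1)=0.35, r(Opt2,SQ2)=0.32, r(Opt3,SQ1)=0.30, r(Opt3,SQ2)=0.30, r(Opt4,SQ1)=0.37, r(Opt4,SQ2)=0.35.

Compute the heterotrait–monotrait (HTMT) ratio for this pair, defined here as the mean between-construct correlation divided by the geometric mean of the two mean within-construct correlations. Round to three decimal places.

Between-construct mean = 2.53/8 = 0.3163.
Mean within-Opt = 4.07/6 = 0.6783; mean within-SQ = 0.47/1 = 0.4700.
Geometric mean = √(0.6783 × 0.4700) = 0.5646.
HTMT = 0.3163 / 0.5646 = 0.560.

0.560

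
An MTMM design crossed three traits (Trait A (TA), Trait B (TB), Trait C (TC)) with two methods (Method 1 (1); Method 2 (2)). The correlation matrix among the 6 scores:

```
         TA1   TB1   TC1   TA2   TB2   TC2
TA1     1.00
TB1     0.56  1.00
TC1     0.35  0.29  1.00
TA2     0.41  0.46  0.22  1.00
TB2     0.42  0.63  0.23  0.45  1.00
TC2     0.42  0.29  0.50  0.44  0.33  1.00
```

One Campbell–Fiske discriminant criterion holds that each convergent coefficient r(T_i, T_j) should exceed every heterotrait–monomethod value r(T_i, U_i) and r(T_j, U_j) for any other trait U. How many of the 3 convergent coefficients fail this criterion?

1

Checking each validity diagonal entry against its comparison values:
TA (methods 1·2): 0.41 vs {0.56, 0.45, 0.35, 0.44} → fail.
TB (methods 1·2): 0.63 vs {0.56, 0.45, 0.29, 0.33} → pass.
TC (methods 1·2): 0.50 vs {0.35, 0.44, 0.29, 0.33} → pass.
1 of 3 fail.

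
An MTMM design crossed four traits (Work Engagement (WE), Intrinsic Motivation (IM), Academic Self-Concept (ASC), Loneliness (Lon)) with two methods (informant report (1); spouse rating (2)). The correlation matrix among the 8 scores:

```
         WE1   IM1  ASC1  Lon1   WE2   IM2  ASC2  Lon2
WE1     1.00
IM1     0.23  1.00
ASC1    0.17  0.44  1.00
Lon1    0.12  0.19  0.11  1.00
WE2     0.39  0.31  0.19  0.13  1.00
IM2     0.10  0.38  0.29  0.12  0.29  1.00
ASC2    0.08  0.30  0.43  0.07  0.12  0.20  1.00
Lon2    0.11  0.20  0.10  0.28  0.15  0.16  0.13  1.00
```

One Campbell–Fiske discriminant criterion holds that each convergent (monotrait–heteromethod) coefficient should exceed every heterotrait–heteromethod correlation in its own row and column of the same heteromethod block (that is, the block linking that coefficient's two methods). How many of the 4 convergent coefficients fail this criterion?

0

Checking each validity diagonal entry against its comparison values:
WE (methods 1·2): 0.39 vs {0.10, 0.31, 0.08, 0.19, 0.11, 0.13} → pass.
IM (methods 1·2): 0.38 vs {0.31, 0.10, 0.30, 0.29, 0.20, 0.12} → pass.
ASC (methods 1·2): 0.43 vs {0.19, 0.08, 0.29, 0.30, 0.10, 0.07} → pass.
Lon (methods 1·2): 0.28 vs {0.13, 0.11, 0.12, 0.20, 0.07, 0.10} → pass.
0 of 4 fail.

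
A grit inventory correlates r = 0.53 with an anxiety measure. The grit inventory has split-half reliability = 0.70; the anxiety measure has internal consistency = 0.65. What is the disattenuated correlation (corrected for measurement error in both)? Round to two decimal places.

0.79

r_true = r_obs / √(r_xx · r_yy) = 0.53 / √(0.70 × 0.65) = 0.53 / √0.4550 = 0.53 / 0.6745 ≈ 0.79.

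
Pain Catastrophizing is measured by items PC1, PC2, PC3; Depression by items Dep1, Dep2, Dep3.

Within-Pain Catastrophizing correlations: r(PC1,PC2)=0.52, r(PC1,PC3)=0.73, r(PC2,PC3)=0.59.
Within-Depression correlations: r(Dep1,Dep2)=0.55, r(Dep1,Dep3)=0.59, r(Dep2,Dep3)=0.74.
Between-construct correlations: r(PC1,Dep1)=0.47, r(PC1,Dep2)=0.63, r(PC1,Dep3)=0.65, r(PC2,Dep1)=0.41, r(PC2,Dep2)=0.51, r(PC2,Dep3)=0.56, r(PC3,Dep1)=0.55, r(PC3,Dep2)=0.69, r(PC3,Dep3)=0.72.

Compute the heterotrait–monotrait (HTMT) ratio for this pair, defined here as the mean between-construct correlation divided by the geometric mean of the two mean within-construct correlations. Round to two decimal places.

Mean between = 5.19/9 = 0.5767.
Mean within-PC = 1.84/3 = 0.6133; mean within-Dep = 1.88/3 = 0.6267.
Geometric mean = √(0.6133 × 0.6267) = 0.6200.
HTMT = 0.5767 / 0.6200 = 0.93.

0.93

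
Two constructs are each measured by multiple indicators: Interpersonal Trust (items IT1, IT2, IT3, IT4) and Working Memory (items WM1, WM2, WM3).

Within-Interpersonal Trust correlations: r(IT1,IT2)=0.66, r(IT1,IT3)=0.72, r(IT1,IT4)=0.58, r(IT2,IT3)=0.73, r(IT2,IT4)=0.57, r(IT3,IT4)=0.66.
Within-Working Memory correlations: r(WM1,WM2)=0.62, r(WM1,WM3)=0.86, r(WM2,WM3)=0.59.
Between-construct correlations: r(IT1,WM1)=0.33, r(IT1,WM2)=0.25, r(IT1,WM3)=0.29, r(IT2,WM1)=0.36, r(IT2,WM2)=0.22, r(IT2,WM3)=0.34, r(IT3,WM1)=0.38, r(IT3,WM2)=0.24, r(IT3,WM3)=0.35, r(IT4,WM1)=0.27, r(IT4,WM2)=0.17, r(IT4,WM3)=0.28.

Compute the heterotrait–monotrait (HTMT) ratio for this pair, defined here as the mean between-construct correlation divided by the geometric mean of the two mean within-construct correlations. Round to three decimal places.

Mean between = 3.48/12 = 0.2900.
Mean within-IT = 3.92/6 = 0.6533; mean within-WM = 2.07/3 = 0.6900.
Geometric mean = √(0.6533 × 0.6900) = 0.6714.
HTMT = 0.2900 / 0.6714 = 0.432.

0.432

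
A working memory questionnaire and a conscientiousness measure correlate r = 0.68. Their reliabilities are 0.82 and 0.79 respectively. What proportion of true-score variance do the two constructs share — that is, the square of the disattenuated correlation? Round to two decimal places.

0.71

Disattenuated r = 0.68 / √(0.82 × 0.79) = 0.68 / 0.8049 = 0.8448.
Shared true-score variance = 0.8448² = 0.7137 ≈ 0.71.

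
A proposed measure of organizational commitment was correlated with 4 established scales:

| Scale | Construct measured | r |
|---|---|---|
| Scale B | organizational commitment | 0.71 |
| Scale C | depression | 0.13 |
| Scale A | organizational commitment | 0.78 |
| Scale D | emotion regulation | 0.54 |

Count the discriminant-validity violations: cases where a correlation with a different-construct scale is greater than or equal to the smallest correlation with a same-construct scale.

Convergent (same construct = organizational commitment): Scale B, Scale A.
Smallest convergent = 0.71. Discriminant values: 0.13, 0.54; count ≥ 0.71 → 0.

0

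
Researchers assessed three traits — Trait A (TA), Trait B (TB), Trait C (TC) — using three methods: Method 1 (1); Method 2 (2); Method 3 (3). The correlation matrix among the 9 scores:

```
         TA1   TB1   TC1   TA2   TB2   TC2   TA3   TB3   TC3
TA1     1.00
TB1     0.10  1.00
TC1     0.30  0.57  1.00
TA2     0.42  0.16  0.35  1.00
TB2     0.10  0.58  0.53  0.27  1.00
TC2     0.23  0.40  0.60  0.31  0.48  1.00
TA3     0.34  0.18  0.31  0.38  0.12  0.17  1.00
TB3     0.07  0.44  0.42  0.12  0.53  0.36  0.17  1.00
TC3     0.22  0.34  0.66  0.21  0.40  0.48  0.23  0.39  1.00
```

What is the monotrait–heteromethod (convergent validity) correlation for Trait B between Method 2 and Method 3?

0.53

Same trait (TB), different methods: r(TB2, TB3) = 0.53.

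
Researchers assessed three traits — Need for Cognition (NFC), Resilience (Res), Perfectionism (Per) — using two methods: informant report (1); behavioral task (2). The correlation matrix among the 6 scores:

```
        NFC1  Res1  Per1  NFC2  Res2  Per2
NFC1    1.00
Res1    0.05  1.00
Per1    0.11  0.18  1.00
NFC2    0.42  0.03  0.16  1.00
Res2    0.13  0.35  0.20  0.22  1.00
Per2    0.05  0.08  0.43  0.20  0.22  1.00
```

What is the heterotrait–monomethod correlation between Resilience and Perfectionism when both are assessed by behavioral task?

Different traits, same method: r(Res2, Per2) = 0.22.

0.22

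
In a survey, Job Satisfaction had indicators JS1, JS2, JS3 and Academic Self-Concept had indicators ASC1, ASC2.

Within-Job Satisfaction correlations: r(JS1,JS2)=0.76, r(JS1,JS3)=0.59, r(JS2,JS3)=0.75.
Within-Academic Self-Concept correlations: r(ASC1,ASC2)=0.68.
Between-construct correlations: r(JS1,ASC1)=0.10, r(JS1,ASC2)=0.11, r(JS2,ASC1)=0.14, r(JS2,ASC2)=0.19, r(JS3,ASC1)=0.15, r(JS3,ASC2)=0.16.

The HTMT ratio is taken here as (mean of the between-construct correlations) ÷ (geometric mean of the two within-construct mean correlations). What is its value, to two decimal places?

Between-construct mean = 0.85/6 = 0.1417.
Mean within-JS = 2.10/3 = 0.7000; mean within-ASC = 0.68/1 = 0.6800.
Geometric mean = √(0.7000 × 0.6800) = 0.6899.
HTMT = 0.1417 / 0.6899 = 0.21.

0.21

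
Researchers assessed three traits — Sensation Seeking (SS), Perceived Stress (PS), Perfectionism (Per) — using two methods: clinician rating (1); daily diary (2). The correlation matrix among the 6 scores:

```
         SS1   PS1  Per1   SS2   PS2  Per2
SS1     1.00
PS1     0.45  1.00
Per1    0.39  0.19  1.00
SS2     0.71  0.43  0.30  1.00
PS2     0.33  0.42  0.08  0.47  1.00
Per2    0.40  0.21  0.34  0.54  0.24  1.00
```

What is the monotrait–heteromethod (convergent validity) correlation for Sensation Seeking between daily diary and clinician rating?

Same trait (SS), different methods: r(SS2, SS1) = 0.71.

0.71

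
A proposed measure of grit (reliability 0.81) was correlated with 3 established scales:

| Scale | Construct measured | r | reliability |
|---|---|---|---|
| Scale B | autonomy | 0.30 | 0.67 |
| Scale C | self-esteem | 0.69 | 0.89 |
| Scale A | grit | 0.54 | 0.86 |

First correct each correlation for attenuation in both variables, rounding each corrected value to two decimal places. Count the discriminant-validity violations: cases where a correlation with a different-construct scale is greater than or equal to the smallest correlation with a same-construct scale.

Disattenuated r (r / √(r_scale · r_new)):
  Scale B (disc): 0.30 / √(0.67·0.81) = 0.41
  Scale C (disc): 0.69 / √(0.89·0.81) = 0.81
  Scale A (conv): 0.54 / √(0.86·0.81) = 0.65
Smallest convergent = 0.65. Discriminant values: 0.41, 0.81; count ≥ 0.65 → 1.

1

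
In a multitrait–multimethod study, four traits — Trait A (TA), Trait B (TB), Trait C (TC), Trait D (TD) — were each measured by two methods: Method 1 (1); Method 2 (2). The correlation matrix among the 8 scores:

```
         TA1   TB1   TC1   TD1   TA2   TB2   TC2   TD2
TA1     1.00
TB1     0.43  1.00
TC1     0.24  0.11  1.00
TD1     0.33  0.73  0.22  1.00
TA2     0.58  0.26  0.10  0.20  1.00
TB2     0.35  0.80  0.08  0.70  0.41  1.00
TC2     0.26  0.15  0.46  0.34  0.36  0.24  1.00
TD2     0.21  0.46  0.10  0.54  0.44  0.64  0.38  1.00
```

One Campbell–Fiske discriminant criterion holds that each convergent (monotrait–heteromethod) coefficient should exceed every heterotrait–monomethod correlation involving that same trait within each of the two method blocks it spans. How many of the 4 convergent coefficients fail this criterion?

Convergent coefficients and their comparison sets:
TA (methods 1·2): 0.58 vs {0.43, 0.41, 0.24, 0.36, 0.33, 0.44} → pass.
TB (methods 1·2): 0.80 vs {0.43, 0.41, 0.11, 0.24, 0.73, 0.64} → pass.
TC (methods 1·2): 0.46 vs {0.24, 0.36, 0.11, 0.24, 0.22, 0.38} → pass.
TD (methods 1·2): 0.54 vs {0.33, 0.44, 0.73, 0.64, 0.22, 0.38} → fail.
1 of 4 fail.

1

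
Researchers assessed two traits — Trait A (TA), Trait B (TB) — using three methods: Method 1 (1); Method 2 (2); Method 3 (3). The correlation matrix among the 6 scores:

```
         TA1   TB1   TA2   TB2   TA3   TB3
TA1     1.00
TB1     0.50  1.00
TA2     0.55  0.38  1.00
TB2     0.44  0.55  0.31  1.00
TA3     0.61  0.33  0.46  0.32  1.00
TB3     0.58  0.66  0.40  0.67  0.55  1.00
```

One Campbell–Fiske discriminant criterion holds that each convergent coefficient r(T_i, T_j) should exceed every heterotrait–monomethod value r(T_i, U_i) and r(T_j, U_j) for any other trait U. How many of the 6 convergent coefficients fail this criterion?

1

Checking each validity diagonal entry against its comparison values:
TA (methods 1·2): 0.55 vs {0.50, 0.31} → pass.
TA (methods 1·3): 0.61 vs {0.50, 0.55} → pass.
TA (methods 2·3): 0.46 vs {0.31, 0.55} → fail.
TB (methods 1·2): 0.55 vs {0.50, 0.31} → pass.
TB (methods 1·3): 0.66 vs {0.50, 0.55} → pass.
TB (methods 2·3): 0.67 vs {0.31, 0.55} → pass.
1 of 6 fail.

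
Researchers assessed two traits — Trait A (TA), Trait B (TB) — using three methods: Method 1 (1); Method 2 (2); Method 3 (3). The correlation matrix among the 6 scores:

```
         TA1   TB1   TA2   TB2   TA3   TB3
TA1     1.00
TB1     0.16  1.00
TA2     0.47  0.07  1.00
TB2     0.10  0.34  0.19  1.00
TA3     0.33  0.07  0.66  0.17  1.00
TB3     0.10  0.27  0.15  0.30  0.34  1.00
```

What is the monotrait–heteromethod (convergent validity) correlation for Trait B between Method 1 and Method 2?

Same trait (TB), different methods: r(TB1, TB2) = 0.34.

0.34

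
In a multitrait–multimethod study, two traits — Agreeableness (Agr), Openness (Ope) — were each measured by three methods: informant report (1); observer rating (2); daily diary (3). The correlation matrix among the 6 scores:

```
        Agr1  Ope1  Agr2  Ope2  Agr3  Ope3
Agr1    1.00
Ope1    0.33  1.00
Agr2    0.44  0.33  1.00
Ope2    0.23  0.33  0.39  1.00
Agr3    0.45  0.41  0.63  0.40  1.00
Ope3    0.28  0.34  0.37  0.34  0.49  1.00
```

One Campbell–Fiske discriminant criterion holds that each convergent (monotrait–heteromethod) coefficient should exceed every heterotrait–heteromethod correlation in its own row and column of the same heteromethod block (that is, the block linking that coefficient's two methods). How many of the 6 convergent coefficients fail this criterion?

3

Checking each validity diagonal entry against its comparison values:
Agr (methods 1·2): 0.44 vs {0.23, 0.33} → pass.
Agr (methods 1·3): 0.45 vs {0.28, 0.41} → pass.
Agr (methods 2·3): 0.63 vs {0.37, 0.40} → pass.
Ope (methods 1·2): 0.33 vs {0.33, 0.23} → fail.
Ope (methods 1·3): 0.34 vs {0.41, 0.28} → fail.
Ope (methods 2·3): 0.34 vs {0.40, 0.37} → fail.
3 of 6 fail.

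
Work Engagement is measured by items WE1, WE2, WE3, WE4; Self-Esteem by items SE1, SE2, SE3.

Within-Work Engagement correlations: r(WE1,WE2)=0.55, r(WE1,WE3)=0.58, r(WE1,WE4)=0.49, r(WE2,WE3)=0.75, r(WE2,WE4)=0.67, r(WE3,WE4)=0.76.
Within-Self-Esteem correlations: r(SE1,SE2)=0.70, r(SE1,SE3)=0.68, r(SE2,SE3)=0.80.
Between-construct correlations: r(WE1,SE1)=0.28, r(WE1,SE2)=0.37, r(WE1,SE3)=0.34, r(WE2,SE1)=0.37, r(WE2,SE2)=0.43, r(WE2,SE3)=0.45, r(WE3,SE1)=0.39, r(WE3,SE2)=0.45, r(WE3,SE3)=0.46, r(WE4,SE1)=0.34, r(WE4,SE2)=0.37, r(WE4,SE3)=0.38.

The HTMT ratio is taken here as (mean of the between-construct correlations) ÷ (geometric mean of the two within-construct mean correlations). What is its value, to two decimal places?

Between-construct mean = 4.63/12 = 0.3858.
Mean within-WE = 3.80/6 = 0.6333; mean within-SE = 2.18/3 = 0.7267.
Geometric mean = √(0.6333 × 0.7267) = 0.6784.
HTMT = 0.3858 / 0.6784 = 0.57.

0.57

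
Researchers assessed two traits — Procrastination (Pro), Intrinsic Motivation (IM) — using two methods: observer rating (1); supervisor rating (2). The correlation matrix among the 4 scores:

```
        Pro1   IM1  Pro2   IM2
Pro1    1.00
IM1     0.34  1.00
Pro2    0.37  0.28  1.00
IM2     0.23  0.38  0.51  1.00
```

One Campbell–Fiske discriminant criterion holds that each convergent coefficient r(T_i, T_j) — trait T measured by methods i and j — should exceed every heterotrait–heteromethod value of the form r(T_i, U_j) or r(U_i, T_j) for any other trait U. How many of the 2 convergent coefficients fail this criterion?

Checking each validity diagonal entry against its comparison values:
Pro (methods 1·2): 0.37 vs {0.23, 0.28} → pass.
IM (methods 1·2): 0.38 vs {0.28, 0.23} → pass.
0 of 2 fail.

0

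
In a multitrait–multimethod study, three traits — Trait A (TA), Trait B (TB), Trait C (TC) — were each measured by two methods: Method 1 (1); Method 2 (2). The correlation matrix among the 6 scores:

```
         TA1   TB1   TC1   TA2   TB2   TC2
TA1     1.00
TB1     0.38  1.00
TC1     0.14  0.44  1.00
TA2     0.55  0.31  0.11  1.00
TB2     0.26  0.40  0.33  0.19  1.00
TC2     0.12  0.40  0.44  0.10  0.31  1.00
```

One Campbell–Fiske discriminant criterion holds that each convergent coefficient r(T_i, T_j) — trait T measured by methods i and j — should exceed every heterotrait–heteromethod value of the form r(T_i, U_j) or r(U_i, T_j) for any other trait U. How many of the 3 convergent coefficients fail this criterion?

1

Convergent coefficients and their comparison sets:
TA (methods 1·2): 0.55 vs {0.26, 0.31, 0.12, 0.11} → pass.
TB (methods 1·2): 0.40 vs {0.31, 0.26, 0.40, 0.33} → fail.
TC (methods 1·2): 0.44 vs {0.11, 0.12, 0.33, 0.40} → pass.
1 of 3 fail.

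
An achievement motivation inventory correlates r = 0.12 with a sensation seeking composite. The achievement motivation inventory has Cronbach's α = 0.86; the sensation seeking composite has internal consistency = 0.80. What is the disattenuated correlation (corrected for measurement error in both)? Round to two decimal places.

0.14

r_true = r_obs / √(r_xx · r_yy) = 0.12 / √(0.86 × 0.80) = 0.12 / √0.6880 = 0.12 / 0.8295 ≈ 0.14.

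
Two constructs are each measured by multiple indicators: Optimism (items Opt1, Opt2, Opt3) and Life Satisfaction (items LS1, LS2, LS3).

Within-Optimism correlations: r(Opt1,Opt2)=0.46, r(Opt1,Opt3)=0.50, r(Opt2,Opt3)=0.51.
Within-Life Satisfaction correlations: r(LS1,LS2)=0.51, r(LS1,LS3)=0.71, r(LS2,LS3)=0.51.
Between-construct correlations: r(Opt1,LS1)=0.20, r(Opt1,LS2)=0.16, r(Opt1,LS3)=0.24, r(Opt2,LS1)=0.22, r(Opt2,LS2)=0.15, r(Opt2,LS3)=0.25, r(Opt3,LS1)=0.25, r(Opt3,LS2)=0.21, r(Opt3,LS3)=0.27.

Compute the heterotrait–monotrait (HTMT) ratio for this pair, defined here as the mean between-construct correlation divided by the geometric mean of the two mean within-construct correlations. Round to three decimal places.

0.408

Mean heterotrait r = 1.95/9 = 0.2167.
Mean within-Opt = 1.47/3 = 0.4900; mean within-LS = 1.73/3 = 0.5767.
Geometric mean = √(0.4900 × 0.5767) = 0.5316.
HTMT = 0.2167 / 0.5316 = 0.408.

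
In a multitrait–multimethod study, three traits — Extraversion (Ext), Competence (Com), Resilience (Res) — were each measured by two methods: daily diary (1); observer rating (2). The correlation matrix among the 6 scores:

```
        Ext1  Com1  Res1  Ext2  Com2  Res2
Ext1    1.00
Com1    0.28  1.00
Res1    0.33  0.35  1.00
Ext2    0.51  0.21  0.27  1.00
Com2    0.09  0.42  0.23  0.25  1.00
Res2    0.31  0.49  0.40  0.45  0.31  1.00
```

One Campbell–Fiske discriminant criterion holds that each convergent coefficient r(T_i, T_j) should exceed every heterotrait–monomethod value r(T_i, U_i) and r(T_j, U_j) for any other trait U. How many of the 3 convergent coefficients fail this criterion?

1

Checking each validity diagonal entry against its comparison values:
Ext (methods 1·2): 0.51 vs {0.28, 0.25, 0.33, 0.45} → pass.
Com (methods 1·2): 0.42 vs {0.28, 0.25, 0.35, 0.31} → pass.
Res (methods 1·2): 0.40 vs {0.33, 0.45, 0.35, 0.31} → fail.
1 of 3 fail.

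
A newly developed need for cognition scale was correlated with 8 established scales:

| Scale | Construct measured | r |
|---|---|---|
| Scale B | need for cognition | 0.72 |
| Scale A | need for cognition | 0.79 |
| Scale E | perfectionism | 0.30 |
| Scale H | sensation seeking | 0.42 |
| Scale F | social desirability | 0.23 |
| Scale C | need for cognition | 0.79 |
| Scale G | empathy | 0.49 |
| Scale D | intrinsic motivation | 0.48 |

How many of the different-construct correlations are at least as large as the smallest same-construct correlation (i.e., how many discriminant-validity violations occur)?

0

Convergent (same construct = need for cognition): Scale B, Scale A, Scale C.
Smallest convergent = 0.72. Discriminant values: 0.30, 0.42, 0.23, 0.49, 0.48; count ≥ 0.72 → 0.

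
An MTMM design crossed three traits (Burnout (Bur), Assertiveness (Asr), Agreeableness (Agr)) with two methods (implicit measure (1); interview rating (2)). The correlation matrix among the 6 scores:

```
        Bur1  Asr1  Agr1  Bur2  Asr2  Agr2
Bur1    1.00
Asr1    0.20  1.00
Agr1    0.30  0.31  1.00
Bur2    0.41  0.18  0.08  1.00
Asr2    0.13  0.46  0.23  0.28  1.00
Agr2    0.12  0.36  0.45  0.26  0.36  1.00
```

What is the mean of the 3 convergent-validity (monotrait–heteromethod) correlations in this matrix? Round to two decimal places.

Convergent values: 0.41, 0.46, 0.45; mean = 1.32/3 = 0.44.

0.44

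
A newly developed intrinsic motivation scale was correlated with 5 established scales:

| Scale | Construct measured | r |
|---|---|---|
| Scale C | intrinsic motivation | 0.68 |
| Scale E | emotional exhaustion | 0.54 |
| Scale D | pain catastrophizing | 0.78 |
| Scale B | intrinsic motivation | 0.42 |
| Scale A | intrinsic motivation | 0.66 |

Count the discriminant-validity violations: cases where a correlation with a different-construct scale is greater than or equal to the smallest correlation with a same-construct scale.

Convergent (same construct = intrinsic motivation): Scale C, Scale B, Scale A.
Smallest convergent = 0.42. Discriminant values: 0.54, 0.78; count ≥ 0.42 → 2.

2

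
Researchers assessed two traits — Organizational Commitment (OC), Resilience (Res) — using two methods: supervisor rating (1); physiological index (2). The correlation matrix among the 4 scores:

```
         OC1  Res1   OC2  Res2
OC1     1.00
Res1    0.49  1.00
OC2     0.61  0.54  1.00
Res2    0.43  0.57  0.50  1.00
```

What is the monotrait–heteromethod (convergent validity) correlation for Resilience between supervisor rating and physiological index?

0.57

Same trait (Res), different methods: r(Res1, Res2) = 0.57.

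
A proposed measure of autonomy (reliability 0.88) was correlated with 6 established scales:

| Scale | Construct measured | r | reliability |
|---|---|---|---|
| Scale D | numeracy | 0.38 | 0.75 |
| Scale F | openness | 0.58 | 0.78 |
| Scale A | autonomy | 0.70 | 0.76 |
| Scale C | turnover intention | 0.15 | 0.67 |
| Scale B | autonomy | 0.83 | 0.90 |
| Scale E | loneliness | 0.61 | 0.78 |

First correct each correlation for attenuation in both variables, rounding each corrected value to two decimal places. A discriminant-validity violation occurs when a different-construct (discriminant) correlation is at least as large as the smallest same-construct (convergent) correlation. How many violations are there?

Disattenuated r (r / √(r_scale · r_new)):
  Scale D (disc): 0.38 / √(0.75·0.88) = 0.47
  Scale F (disc): 0.58 / √(0.78·0.88) = 0.70
  Scale A (conv): 0.70 / √(0.76·0.88) = 0.86
  Scale C (disc): 0.15 / √(0.67·0.88) = 0.20
  Scale B (conv): 0.83 / √(0.90·0.88) = 0.93
  Scale E (disc): 0.61 / √(0.78·0.88) = 0.74
Smallest convergent = 0.86. Discriminant values: 0.47, 0.70, 0.20, 0.74; count ≥ 0.86 → 0.

0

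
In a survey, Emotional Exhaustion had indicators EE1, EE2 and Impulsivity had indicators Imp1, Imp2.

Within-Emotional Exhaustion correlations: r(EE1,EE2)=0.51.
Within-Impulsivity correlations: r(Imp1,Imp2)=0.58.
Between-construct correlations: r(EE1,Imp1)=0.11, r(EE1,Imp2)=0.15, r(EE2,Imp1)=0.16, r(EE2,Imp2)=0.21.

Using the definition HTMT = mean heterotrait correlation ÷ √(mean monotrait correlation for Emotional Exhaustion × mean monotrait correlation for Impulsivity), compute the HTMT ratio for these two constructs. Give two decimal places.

0.29

Mean between = 0.63/4 = 0.1575.
Mean within-EE = 0.51/1 = 0.5100; mean within-Imp = 0.58/1 = 0.5800.
Geometric mean = √(0.5100 × 0.5800) = 0.5439.
HTMT = 0.1575 / 0.5439 = 0.29.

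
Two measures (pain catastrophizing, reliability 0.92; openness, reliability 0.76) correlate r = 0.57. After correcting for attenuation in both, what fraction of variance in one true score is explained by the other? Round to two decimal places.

0.46

Disattenuated r = 0.57 / √(0.92 × 0.76) = 0.57 / 0.8362 = 0.6817.
Shared true-score variance = 0.6817² = 0.4647 ≈ 0.46.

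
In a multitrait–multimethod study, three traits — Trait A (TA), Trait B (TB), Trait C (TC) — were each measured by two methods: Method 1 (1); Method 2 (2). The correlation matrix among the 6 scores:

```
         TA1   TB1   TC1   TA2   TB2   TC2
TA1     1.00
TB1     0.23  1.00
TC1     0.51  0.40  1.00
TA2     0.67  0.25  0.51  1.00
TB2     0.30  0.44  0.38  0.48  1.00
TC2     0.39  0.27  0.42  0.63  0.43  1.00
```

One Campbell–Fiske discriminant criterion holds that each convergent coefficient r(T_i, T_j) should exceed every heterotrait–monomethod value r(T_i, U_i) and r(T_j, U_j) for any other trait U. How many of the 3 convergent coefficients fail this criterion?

Each convergent coefficient versus the relevant comparison correlations:
TA (methods 1·2): 0.67 vs {0.23, 0.48, 0.51, 0.63} → pass.
TB (methods 1·2): 0.44 vs {0.23, 0.48, 0.40, 0.43} → fail.
TC (methods 1·2): 0.42 vs {0.51, 0.63, 0.40, 0.43} → fail.
2 of 3 fail.

2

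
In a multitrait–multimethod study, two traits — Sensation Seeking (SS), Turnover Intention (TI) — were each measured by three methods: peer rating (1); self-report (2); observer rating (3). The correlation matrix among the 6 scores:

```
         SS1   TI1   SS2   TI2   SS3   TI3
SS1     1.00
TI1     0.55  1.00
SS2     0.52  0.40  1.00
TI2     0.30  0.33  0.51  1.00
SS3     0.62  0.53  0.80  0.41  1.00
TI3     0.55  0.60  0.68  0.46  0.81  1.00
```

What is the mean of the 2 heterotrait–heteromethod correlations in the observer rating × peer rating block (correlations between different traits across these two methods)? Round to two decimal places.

0.54

HTHM values (method 3 × method 1): 0.53, 0.55; mean = 1.08/2 = 0.54.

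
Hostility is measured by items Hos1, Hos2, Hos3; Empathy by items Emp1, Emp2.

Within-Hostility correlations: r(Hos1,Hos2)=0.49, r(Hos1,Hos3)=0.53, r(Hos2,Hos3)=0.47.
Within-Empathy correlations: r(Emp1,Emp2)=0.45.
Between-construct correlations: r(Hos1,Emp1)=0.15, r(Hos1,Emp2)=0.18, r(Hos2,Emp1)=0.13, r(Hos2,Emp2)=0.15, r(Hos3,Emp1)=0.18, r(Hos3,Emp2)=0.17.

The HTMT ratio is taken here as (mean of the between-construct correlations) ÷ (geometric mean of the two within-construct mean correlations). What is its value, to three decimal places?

0.338

Mean heterotrait r = 0.96/6 = 0.1600.
Mean within-Hos = 1.49/3 = 0.4967; mean within-Emp = 0.45/1 = 0.4500.
Geometric mean = √(0.4967 × 0.4500) = 0.4728.
HTMT = 0.1600 / 0.4728 = 0.338.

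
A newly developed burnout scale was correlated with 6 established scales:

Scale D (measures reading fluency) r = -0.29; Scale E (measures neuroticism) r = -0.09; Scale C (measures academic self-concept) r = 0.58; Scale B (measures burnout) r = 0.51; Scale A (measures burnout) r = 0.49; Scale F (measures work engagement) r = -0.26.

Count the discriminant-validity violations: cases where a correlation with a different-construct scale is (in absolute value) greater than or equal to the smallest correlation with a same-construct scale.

1

Convergent (same construct = burnout): Scale B, Scale A.
Smallest convergent = 0.49. Discriminant |r|: 0.29, 0.09, 0.58, 0.26; count ≥ 0.49 → 1.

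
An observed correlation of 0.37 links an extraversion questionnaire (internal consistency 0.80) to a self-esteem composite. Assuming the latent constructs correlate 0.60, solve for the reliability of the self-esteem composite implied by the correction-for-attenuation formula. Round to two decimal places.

r_true = r_obs / √(r_xx · r_yy) ⇒ 0.60 = 0.37 / √(0.80 · r_yy).
√(0.80 · r_yy) = 0.37 / 0.60 = 0.6167; 0.80 · r_yy = 0.3803; r_yy = 0.3803 / 0.80 ≈ 0.48.

0.48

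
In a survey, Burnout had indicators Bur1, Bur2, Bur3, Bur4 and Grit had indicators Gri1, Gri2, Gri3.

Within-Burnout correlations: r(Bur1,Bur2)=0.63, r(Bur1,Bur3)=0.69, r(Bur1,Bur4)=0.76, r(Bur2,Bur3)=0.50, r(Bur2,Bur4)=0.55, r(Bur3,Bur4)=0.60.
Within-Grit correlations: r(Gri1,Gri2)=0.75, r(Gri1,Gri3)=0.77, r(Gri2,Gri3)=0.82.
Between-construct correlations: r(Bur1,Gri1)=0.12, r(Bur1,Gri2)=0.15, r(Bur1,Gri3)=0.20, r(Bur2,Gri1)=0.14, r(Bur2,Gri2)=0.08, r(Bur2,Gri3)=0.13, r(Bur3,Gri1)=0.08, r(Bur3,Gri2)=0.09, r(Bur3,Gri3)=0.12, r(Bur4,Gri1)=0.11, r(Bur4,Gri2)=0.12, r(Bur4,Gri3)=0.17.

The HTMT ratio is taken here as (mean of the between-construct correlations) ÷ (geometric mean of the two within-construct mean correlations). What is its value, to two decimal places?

0.18

Mean between = 1.51/12 = 0.1258.
Mean within-Bur = 3.73/6 = 0.6217; mean within-Gri = 2.34/3 = 0.7800.
Geometric mean = √(0.6217 × 0.7800) = 0.6964.
HTMT = 0.1258 / 0.6964 = 0.18.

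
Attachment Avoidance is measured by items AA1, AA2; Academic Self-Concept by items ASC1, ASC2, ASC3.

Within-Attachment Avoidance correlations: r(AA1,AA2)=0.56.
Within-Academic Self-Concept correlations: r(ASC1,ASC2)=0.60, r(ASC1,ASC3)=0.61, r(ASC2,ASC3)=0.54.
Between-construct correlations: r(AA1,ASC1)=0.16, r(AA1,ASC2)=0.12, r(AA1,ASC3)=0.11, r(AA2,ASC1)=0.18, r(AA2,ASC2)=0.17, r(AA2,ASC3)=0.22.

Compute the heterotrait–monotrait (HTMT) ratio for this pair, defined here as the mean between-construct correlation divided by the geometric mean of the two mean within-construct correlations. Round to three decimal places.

Between-construct mean = 0.96/6 = 0.1600.
Mean within-AA = 0.56/1 = 0.5600; mean within-ASC = 1.75/3 = 0.5833.
Geometric mean = √(0.5600 × 0.5833) = 0.5715.
HTMT = 0.1600 / 0.5715 = 0.280.

0.280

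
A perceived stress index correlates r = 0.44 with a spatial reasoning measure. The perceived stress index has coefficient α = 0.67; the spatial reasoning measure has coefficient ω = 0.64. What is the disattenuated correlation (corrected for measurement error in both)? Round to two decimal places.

r_true = r_obs / √(r_xx · r_yy) = 0.44 / √(0.67 × 0.64) = 0.44 / √0.4288 = 0.44 / 0.6548 ≈ 0.67.

0.67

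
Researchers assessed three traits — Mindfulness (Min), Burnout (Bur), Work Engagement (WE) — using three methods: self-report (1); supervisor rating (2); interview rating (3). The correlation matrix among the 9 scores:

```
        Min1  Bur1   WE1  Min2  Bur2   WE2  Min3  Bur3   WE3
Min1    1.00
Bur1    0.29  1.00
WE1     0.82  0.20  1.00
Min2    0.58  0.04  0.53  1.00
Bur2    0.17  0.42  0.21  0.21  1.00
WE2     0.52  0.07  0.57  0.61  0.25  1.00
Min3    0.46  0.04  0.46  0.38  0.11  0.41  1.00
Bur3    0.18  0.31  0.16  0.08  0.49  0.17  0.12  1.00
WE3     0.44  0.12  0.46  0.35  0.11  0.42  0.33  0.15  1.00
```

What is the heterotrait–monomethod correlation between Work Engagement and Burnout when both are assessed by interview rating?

Different traits, same method: r(WE3, Bur3) = 0.15.

0.15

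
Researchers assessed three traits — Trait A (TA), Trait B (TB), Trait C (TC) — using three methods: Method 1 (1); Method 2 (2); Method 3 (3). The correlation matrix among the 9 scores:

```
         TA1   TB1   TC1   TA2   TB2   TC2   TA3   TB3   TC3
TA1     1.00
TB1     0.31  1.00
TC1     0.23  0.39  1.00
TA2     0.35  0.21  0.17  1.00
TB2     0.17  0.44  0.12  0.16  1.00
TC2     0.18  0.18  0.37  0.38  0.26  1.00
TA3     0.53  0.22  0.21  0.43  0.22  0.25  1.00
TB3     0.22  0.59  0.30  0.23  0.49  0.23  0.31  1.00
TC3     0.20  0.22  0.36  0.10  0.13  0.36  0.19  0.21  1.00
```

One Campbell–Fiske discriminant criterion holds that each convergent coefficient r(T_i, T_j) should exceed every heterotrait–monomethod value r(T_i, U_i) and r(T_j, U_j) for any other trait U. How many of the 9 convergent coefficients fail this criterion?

4

Each convergent coefficient versus the relevant comparison correlations:
TA (methods 1·2): 0.35 vs {0.31, 0.16, 0.23, 0.38} → fail.
TA (methods 1·3): 0.53 vs {0.31, 0.31, 0.23, 0.19} → pass.
TA (methods 2·3): 0.43 vs {0.16, 0.31, 0.38, 0.19} → pass.
TB (methods 1·2): 0.44 vs {0.31, 0.16, 0.39, 0.26} → pass.
TB (methods 1·3): 0.59 vs {0.31, 0.31, 0.39, 0.21} → pass.
TB (methods 2·3): 0.49 vs {0.16, 0.31, 0.26, 0.21} → pass.
TC (methods 1·2): 0.37 vs {0.23, 0.38, 0.39, 0.26} → fail.
TC (methods 1·3): 0.36 vs {0.23, 0.19, 0.39, 0.21} → fail.
TC (methods 2·3): 0.36 vs {0.38, 0.19, 0.26, 0.21} → fail.
4 of 9 fail.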